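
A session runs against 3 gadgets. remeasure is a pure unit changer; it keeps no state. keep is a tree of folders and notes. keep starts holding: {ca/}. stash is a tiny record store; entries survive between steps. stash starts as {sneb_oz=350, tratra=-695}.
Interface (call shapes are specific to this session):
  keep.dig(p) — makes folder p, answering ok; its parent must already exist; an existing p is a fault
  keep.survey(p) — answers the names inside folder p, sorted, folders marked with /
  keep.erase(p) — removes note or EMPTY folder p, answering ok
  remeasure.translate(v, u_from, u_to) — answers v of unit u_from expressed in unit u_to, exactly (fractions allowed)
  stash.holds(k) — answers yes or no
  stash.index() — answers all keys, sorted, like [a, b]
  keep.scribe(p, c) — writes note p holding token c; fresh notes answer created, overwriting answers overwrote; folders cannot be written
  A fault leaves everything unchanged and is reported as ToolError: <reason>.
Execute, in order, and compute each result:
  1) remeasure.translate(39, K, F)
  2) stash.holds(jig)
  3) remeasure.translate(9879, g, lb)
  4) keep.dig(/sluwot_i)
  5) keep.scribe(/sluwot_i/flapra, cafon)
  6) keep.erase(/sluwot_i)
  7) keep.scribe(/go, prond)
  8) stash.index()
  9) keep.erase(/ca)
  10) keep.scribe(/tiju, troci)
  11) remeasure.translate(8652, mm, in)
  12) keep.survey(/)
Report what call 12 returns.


Answer: [go, sluwot_i/, tiju]

Derivation:
Act: remeasure.translate[v: 39; u_from: K; u_to: F]
Obs: -38947/100
Act: stash.holds[k: jig]
Obs: no
Act: remeasure.translate[v: 9879; u_from: g; u_to: lb]
Obs: 987900000/45359237
Act: keep.dig[p: /sluwot_i]
Obs: ok
Act: keep.scribe[p: /sluwot_i/flapra; c: cafon]
Obs: created
Act: keep.erase[p: /sluwot_i]
Obs: ToolError: not empty
Act: keep.scribe[p: /go; c: prond]
Obs: created
Act: stash.index[]
Obs: [sneb_oz, tratra]
Act: keep.erase[p: /ca]
Obs: ok
Act: keep.scribe[p: /tiju; c: troci]
Obs: created
Act: remeasure.translate[v: 8652; u_from: mm; u_to: in]
Obs: 43260/127
Act: keep.survey[p: /]
Obs: [go, sluwot_i/, tiju]


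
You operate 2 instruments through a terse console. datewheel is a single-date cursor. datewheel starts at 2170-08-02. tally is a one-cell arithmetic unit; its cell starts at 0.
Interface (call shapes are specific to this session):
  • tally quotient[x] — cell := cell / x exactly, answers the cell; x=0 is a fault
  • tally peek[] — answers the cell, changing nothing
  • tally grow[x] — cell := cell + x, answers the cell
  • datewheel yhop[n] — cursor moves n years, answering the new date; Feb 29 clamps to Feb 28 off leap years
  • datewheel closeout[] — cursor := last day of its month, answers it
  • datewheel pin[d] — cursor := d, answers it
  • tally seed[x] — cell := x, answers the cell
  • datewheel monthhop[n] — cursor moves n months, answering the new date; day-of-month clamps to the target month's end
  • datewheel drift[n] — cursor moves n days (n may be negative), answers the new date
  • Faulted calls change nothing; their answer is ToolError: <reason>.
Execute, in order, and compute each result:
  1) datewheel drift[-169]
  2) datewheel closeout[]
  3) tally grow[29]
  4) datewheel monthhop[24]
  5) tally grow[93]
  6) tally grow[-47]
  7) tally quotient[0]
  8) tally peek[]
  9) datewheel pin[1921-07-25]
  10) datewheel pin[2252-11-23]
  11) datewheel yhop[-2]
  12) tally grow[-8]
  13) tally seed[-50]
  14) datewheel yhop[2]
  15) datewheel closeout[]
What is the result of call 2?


$ datewheel drift n: -169
:: 2170-02-14
$ datewheel closeout
:: 2170-02-28
$ tally grow x: 29
:: 29
$ datewheel monthhop n: 24
:: 2172-02-28
$ tally grow x: 93
:: 122
$ tally grow x: -47
:: 75
$ tally quotient x: 0
:: ToolError: division by zero
$ tally peek
:: 75
$ datewheel pin d: 1921-07-25
:: 1921-07-25
$ datewheel pin d: 2252-11-23
:: 2252-11-23
$ datewheel yhop n: -2
:: 2250-11-23
$ tally grow x: -8
:: 67
$ tally seed x: -50
:: -50
$ datewheel yhop n: 2
:: 2252-11-23
$ datewheel closeout
:: 2252-11-30

Answer: 2170-02-28


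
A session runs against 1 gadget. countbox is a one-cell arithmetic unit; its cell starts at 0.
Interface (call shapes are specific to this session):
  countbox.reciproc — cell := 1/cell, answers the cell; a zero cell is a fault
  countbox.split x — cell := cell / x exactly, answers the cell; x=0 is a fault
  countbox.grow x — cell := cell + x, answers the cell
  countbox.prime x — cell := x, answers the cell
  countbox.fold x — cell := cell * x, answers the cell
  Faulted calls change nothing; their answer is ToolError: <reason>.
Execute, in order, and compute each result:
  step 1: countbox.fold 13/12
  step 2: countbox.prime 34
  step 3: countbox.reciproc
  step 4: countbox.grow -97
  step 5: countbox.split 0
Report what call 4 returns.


Answer: -3297/34

Derivation:
% countbox.fold x: 13/12
= 0
% countbox.prime x: 34
= 34
% countbox.reciproc
= 1/34
% countbox.grow x: -97
= -3297/34
% countbox.split x: 0
= ToolError: division by zero


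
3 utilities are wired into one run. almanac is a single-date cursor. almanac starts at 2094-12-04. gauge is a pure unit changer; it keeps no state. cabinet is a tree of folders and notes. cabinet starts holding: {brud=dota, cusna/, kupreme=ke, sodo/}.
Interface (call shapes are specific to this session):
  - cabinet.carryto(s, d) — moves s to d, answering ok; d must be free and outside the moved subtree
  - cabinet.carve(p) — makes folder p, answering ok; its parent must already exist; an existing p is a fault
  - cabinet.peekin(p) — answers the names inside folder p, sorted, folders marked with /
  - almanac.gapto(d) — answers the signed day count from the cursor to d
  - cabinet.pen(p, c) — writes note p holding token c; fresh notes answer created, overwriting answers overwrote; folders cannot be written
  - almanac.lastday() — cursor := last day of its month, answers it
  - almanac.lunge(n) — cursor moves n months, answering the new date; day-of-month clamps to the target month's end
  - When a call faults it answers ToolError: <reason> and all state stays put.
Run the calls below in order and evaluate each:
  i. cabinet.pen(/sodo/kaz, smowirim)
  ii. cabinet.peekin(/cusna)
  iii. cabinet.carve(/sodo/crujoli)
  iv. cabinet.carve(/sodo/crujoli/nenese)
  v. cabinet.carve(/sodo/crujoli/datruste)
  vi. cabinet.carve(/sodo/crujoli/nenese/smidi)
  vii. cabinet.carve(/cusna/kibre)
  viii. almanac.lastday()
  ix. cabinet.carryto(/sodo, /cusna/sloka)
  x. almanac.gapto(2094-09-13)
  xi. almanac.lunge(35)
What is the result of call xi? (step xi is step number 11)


Answer: 2097-11-30

Derivation:
I call pen(/sodo/kaz, smowirim): created.
I use peekin(/cusna): [].
I invoke carve(/sodo/crujoli), and see ok.
Next I call carve(/sodo/crujoli/nenese), yielding ok.
I use carve(/sodo/crujoli/datruste), yielding ok.
Next I call carve(/sodo/crujoli/nenese/smidi), — result: ok.
Now I run carve(/cusna/kibre), giving ok.
I call lastday, yielding 2094-12-31.
Invoking carryto(/sodo, /cusna/sloka): ok.
Calling gapto(2094-09-13), and get -109.
Next I call lunge(35), and get 2097-11-30.


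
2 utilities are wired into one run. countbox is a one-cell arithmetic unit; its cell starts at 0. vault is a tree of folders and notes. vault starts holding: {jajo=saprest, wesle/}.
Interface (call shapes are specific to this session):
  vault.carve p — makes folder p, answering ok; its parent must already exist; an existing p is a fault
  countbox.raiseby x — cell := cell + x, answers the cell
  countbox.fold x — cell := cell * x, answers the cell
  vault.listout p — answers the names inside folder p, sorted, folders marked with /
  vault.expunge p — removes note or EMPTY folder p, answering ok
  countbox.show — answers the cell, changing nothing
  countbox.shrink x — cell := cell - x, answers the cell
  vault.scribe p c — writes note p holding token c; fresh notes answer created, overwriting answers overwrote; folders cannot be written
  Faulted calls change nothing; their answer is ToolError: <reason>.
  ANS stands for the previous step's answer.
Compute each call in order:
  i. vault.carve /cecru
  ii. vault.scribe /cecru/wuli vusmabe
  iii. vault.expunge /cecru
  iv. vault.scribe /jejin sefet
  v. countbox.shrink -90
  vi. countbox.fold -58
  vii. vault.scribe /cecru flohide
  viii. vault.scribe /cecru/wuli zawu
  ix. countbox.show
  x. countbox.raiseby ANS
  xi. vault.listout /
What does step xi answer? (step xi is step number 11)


Answer: [cecru/, jajo, jejin, wesle/]

Derivation:
~$ vault.carve p: /cecru
[out] ok
~$ vault.scribe p: /cecru/wuli c: vusmabe
[out] created
~$ vault.expunge p: /cecru
[out] ToolError: not empty
~$ vault.scribe p: /jejin c: sefet
[out] created
~$ countbox.shrink x: -90
[out] 90
~$ countbox.fold x: -58
[out] -5220
~$ vault.scribe p: /cecru c: flohide
[out] ToolError: is a directory
~$ vault.scribe p: /cecru/wuli c: zawu
[out] overwrote
~$ countbox.show
[out] -5220
~$ countbox.raiseby x: ANS
[out] -10440
~$ vault.listout p: /
[out] [cecru/, jajo, jejin, wesle/]


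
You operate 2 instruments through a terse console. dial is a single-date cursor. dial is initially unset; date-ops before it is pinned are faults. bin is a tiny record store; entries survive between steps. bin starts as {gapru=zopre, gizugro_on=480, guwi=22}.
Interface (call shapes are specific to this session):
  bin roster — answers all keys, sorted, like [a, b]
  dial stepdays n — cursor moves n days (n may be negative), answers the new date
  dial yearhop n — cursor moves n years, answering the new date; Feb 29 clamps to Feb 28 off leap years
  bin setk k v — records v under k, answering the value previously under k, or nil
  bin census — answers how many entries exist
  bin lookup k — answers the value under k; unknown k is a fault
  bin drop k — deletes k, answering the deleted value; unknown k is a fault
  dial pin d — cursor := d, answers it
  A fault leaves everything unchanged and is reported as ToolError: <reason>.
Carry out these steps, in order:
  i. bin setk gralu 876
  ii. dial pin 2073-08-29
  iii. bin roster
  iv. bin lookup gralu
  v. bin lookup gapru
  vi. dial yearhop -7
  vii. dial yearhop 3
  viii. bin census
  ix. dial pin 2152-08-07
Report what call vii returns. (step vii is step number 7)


Answer: 2069-08-29

Derivation:
I use bin setk passing k=gralu, v=876, yielding nil.
Calling dial pin passing d=2073-08-29, — result: 2073-08-29.
I run bin roster(), and see [gapru, gizugro_on, gralu, guwi].
Invoking bin lookup passing k=gralu, and get 876.
I invoke bin lookup passing k=gapru, → zopre.
I use dial yearhop passing n=-7, which returns 2066-08-29.
I try dial yearhop passing n=3, and see 2069-08-29.
Next I call bin census, which returns 4.
Now I run dial pin passing d=2152-08-07, and observe 2152-08-07.


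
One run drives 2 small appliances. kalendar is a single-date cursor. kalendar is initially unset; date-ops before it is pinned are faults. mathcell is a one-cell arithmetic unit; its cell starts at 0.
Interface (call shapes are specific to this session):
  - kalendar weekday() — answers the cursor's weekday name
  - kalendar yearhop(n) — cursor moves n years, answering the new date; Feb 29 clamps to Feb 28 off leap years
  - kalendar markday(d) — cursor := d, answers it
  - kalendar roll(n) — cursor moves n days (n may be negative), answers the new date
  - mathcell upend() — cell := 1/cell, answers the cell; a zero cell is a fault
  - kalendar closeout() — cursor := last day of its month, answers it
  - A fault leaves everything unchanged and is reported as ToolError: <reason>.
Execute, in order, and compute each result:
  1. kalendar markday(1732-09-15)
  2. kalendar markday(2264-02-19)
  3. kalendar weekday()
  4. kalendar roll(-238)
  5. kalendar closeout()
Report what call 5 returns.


Answer: 2263-06-30

Derivation:
Act: kalendar markday[d=1732-09-15]
Obs: 1732-09-15
Act: kalendar markday[d=2264-02-19]
Obs: 2264-02-19
Act: kalendar weekday[]
Obs: Friday
Act: kalendar roll[n=-238]
Obs: 2263-06-26
Act: kalendar closeout[]
Obs: 2263-06-30


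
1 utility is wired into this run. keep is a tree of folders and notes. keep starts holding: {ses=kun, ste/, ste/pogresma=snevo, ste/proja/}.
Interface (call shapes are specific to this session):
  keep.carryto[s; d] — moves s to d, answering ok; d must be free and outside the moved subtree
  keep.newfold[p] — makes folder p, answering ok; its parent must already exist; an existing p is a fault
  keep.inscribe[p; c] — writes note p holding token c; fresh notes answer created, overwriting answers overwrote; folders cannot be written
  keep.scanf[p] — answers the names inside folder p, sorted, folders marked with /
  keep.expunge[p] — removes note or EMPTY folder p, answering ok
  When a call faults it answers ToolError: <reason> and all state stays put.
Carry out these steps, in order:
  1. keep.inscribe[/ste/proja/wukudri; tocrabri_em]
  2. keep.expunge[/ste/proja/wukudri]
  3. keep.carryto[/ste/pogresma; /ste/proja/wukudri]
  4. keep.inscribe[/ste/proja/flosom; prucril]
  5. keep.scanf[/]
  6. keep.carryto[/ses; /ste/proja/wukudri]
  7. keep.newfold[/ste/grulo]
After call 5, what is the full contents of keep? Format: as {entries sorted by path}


Then inscribe using /ste/proja/wukudri, tocrabri_em, giving created.
I invoke expunge using /ste/proja/wukudri, and get ok.
I use carryto using /ste/pogresma, /ste/proja/wukudri, and get ok.
I use inscribe using /ste/proja/flosom, prucril, → created.
Now I run scanf using /, and observe [ses, ste/].
I invoke carryto using /ses, /ste/proja/wukudri, yielding ToolError: exists.
Then newfold using /ste/grulo, which returns ok.

Answer: {ses=kun, ste/, ste/proja/, ste/proja/flosom=prucril, ste/proja/wukudri=snevo}


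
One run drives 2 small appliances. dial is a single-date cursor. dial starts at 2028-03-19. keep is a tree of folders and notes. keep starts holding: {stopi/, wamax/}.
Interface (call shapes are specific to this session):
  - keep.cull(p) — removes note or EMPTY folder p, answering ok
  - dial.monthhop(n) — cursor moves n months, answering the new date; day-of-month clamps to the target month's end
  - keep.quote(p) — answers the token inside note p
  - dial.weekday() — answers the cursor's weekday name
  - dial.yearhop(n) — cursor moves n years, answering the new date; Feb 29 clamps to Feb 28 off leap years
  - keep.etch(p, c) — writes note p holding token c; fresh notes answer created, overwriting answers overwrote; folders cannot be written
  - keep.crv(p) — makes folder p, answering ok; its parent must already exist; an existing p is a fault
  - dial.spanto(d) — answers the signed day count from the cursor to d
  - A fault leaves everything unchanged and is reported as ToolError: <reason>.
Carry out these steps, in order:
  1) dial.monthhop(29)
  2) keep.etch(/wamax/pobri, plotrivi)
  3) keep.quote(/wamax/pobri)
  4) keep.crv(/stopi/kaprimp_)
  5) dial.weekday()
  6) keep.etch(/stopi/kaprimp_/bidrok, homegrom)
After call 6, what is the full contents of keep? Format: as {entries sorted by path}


// dial.monthhop(n='29') : 2030-08-19
// keep.etch(p='/wamax/pobri', c='plotrivi') : created
// keep.quote(p='/wamax/pobri') : plotrivi
// keep.crv(p='/stopi/kaprimp_') : ok
// dial.weekday() : Monday
// keep.etch(p='/stopi/kaprimp_/bidrok', c='homegrom') : created

Answer: {stopi/, stopi/kaprimp_/, stopi/kaprimp_/bidrok=homegrom, wamax/, wamax/pobri=plotrivi}


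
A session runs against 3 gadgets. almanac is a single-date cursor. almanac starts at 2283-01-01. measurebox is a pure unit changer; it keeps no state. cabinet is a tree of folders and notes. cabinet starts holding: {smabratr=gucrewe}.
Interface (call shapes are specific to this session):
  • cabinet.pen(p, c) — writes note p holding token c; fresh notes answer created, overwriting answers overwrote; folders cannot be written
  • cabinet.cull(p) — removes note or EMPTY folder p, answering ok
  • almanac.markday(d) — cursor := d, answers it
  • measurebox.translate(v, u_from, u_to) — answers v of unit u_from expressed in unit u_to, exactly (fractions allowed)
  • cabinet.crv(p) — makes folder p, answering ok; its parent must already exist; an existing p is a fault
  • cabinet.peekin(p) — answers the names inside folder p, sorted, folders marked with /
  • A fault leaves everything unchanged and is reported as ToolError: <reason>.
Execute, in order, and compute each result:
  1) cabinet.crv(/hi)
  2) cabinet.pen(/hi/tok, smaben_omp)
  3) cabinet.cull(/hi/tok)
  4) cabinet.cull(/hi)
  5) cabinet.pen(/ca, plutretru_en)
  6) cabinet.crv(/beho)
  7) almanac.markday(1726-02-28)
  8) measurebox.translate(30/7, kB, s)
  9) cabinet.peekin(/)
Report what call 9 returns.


Answer: [beho/, ca, smabratr]

Derivation:
CALL crv[/hi]
RET  ok
CALL pen[/hi/tok; smaben_omp]
RET  created
CALL cull[/hi/tok]
RET  ok
CALL cull[/hi]
RET  ok
CALL pen[/ca; plutretru_en]
RET  created
CALL crv[/beho]
RET  ok
CALL markday[1726-02-28]
RET  1726-02-28
CALL translate[30/7; kB; s]
RET  ToolError: incompatible units
CALL peekin[/]
RET  [beho/, ca, smabratr]


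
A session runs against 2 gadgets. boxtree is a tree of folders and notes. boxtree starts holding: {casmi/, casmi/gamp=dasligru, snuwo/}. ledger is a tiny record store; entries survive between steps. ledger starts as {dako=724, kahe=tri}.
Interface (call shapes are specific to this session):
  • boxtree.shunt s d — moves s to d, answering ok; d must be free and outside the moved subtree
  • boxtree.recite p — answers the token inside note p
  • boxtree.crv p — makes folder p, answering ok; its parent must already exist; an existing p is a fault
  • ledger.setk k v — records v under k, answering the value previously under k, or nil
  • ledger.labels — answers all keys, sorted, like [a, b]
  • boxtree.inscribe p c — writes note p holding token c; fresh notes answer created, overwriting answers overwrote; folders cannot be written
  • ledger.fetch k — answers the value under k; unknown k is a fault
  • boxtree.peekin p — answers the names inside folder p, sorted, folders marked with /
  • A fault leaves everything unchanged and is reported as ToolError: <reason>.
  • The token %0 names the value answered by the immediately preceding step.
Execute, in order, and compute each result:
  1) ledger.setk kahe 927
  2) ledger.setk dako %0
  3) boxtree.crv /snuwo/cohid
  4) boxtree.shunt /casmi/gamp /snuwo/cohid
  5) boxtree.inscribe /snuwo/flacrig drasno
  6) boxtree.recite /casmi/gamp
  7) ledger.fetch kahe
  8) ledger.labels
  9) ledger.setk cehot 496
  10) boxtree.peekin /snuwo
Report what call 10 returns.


Answer: [cohid/, flacrig]

Derivation:
// 1. ledger.setk(k='kahe', v='927') -> tri
// 2. ledger.setk(k='dako', v='%0') -> 724
// 3. boxtree.crv(p='/snuwo/cohid') -> ok
// 4. boxtree.shunt(s='/casmi/gamp', d='/snuwo/cohid') -> ToolError: exists
// 5. boxtree.inscribe(p='/snuwo/flacrig', c='drasno') -> created
// 6. boxtree.recite(p='/casmi/gamp') -> dasligru
// 7. ledger.fetch(k='kahe') -> 927
// 8. ledger.labels() -> [dako, kahe]
// 9. ledger.setk(k='cehot', v='496') -> nil
// 10. boxtree.peekin(p='/snuwo') -> [cohid/, flacrig]


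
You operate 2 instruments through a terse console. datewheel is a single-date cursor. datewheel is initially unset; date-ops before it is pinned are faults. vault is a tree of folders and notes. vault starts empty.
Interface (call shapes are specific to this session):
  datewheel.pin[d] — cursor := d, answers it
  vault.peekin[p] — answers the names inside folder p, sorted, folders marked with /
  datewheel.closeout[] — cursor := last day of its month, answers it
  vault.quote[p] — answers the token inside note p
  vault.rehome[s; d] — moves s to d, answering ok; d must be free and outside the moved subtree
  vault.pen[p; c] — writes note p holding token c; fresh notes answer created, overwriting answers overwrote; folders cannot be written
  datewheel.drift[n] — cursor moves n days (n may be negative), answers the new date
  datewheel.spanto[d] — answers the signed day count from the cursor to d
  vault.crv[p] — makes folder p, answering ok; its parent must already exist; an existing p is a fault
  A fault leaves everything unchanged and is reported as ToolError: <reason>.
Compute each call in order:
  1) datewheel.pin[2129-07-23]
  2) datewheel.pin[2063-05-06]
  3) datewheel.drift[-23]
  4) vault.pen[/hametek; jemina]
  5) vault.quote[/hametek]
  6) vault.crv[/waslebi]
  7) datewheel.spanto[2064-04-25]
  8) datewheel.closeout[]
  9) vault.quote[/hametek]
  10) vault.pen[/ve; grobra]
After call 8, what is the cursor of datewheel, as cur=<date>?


Answer: cur=2063-04-30

Derivation:
Do: pin[d=2129-07-23]
See: 2129-07-23
Do: pin[d=2063-05-06]
See: 2063-05-06
Do: drift[n=-23]
See: 2063-04-13
Do: pen[p=/hametek; c=jemina]
See: created
Do: quote[p=/hametek]
See: jemina
Do: crv[p=/waslebi]
See: ok
Do: spanto[d=2064-04-25]
See: 378
Do: closeout[]
See: 2063-04-30
Do: quote[p=/hametek]
See: jemina
Do: pen[p=/ve; c=grobra]
See: created


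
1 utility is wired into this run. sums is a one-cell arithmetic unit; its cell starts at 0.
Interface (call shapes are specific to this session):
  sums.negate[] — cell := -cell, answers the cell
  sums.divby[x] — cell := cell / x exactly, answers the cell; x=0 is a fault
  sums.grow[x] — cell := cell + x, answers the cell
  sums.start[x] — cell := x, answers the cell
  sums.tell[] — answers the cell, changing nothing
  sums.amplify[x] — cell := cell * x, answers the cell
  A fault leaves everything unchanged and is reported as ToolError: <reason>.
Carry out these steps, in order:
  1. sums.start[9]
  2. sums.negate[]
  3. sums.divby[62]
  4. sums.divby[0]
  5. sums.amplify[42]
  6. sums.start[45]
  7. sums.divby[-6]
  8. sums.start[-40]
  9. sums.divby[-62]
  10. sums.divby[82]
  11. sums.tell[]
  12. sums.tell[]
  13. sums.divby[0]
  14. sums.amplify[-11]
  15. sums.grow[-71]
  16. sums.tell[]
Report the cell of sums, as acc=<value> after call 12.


Answer: acc=10/1271

Derivation:
% sums.start x: 9
:: 9
% sums.negate
:: -9
% sums.divby x: 62
:: -9/62
% sums.divby x: 0
:: ToolError: division by zero
% sums.amplify x: 42
:: -189/31
% sums.start x: 45
:: 45
% sums.divby x: -6
:: -15/2
% sums.start x: -40
:: -40
% sums.divby x: -62
:: 20/31
% sums.divby x: 82
:: 10/1271
% sums.tell
:: 10/1271
% sums.tell
:: 10/1271
% sums.divby x: 0
:: ToolError: division by zero
% sums.amplify x: -11
:: -110/1271
% sums.grow x: -71
:: -90351/1271
% sums.tell
:: -90351/1271


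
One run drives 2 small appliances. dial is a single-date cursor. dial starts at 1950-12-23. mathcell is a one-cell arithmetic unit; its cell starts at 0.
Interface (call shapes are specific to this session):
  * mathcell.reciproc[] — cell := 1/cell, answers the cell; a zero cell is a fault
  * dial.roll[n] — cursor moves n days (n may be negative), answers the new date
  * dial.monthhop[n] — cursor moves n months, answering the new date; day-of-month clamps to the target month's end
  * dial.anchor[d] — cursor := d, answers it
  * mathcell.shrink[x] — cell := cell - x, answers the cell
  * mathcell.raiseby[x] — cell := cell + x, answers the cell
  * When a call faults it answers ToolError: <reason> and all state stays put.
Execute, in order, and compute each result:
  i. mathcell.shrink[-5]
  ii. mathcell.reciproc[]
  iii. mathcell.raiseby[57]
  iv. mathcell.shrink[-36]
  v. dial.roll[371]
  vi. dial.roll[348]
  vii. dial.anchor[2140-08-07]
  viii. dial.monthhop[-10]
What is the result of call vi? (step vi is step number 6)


Answer: 1952-12-11

Derivation:
I run mathcell.shrink using -5, which returns 5.
Now I run mathcell.reciproc(), and see 1/5.
I try mathcell.raiseby using 57, which returns 286/5.
I call mathcell.shrink using -36, giving 466/5.
Using dial.roll using 371, — result: 1951-12-29.
Using dial.roll using 348, which returns 1952-12-11.
I use dial.anchor using 2140-08-07, and get 2140-08-07.
Invoking dial.monthhop using -10, → 2139-10-07.


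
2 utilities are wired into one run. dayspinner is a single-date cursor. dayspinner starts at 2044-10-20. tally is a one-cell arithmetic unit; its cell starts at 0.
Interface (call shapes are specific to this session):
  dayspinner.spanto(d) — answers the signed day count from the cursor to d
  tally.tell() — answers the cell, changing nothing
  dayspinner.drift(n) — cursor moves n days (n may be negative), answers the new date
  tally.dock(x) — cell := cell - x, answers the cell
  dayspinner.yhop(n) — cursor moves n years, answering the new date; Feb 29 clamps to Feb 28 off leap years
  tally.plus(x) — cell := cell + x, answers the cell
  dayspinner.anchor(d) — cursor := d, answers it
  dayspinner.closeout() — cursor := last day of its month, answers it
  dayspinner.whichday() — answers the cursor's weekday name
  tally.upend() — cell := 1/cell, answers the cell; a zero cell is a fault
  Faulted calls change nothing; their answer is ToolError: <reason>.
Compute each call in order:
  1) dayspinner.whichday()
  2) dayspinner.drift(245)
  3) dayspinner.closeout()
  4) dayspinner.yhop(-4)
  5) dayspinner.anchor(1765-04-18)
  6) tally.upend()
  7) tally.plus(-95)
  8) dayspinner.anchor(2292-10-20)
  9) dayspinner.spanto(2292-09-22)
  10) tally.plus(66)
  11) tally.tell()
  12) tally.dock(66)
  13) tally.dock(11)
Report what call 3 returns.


Answer: 2045-06-30

Derivation:
Step: whichday[]
Result: Thursday
Step: drift[n='245']
Result: 2045-06-22
Step: closeout[]
Result: 2045-06-30
Step: yhop[n='-4']
Result: 2041-06-30
Step: anchor[d='1765-04-18']
Result: 1765-04-18
Step: upend[]
Result: ToolError: reciprocal of zero
Step: plus[x='-95']
Result: -95
Step: anchor[d='2292-10-20']
Result: 2292-10-20
Step: spanto[d='2292-09-22']
Result: -28
Step: plus[x='66']
Result: -29
Step: tell[]
Result: -29
Step: dock[x='66']
Result: -95
Step: dock[x='11']
Result: -106


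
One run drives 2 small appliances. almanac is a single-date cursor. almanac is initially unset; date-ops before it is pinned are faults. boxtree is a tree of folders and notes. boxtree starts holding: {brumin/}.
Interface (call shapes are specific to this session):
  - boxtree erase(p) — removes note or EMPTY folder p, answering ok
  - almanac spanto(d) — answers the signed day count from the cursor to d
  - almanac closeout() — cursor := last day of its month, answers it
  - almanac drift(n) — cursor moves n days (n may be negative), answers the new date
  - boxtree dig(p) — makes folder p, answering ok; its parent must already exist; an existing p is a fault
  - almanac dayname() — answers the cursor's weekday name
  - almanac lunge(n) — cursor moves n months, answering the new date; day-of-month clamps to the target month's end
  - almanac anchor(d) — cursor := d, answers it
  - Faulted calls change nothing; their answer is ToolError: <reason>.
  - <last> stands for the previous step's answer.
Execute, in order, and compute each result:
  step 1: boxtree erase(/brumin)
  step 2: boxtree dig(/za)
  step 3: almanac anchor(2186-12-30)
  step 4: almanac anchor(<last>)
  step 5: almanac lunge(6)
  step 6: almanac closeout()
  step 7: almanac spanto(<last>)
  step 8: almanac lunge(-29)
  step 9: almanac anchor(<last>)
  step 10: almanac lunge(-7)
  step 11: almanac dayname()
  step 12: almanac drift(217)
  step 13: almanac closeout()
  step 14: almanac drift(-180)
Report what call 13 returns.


Answer: 2185-02-28

Derivation:
→ boxtree erase(/brumin)
← ok
→ boxtree dig(/za)
← ok
→ almanac anchor(2186-12-30)
← 2186-12-30
→ almanac anchor(<last>)
← 2186-12-30
→ almanac lunge(6)
← 2187-06-30
→ almanac closeout()
← 2187-06-30
→ almanac spanto(<last>)
← 0
→ almanac lunge(-29)
← 2185-01-30
→ almanac anchor(<last>)
← 2185-01-30
→ almanac lunge(-7)
← 2184-06-30
→ almanac dayname()
← Wednesday
→ almanac drift(217)
← 2185-02-02
→ almanac closeout()
← 2185-02-28
→ almanac drift(-180)
← 2184-09-01


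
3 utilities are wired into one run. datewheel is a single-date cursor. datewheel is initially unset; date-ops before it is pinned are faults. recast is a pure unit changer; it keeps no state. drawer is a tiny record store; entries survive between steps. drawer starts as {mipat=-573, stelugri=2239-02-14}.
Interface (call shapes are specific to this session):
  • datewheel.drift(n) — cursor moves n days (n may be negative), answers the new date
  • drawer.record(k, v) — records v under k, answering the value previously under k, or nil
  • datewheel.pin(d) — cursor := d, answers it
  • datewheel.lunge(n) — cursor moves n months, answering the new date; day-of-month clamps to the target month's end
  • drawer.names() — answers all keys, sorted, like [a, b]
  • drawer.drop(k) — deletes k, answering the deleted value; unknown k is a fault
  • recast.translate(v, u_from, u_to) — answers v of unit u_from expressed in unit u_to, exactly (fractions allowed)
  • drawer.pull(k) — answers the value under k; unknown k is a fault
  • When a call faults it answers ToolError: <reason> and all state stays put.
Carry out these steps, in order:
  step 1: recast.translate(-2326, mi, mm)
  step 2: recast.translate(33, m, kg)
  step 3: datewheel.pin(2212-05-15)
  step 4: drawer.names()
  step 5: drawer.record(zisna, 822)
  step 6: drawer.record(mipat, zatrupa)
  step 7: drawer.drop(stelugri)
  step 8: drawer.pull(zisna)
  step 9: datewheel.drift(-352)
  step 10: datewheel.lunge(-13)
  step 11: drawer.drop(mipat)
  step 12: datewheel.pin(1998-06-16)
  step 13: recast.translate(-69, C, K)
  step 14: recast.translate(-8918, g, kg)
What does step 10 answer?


// 1. recast.translate(-2326, mi, mm) ~> -3743334144
// 2. recast.translate(33, m, kg) ~> ToolError: incompatible units
// 3. datewheel.pin(2212-05-15) ~> 2212-05-15
// 4. drawer.names() ~> [mipat, stelugri]
// 5. drawer.record(zisna, 822) ~> nil
// 6. drawer.record(mipat, zatrupa) ~> -573
// 7. drawer.drop(stelugri) ~> 2239-02-14
// 8. drawer.pull(zisna) ~> 822
// 9. datewheel.drift(-352) ~> 2211-05-29
// 10. datewheel.lunge(-13) ~> 2210-04-29
// 11. drawer.drop(mipat) ~> zatrupa
// 12. datewheel.pin(1998-06-16) ~> 1998-06-16
// 13. recast.translate(-69, C, K) ~> 4083/20
// 14. recast.translate(-8918, g, kg) ~> -4459/500

Answer: 2210-04-29


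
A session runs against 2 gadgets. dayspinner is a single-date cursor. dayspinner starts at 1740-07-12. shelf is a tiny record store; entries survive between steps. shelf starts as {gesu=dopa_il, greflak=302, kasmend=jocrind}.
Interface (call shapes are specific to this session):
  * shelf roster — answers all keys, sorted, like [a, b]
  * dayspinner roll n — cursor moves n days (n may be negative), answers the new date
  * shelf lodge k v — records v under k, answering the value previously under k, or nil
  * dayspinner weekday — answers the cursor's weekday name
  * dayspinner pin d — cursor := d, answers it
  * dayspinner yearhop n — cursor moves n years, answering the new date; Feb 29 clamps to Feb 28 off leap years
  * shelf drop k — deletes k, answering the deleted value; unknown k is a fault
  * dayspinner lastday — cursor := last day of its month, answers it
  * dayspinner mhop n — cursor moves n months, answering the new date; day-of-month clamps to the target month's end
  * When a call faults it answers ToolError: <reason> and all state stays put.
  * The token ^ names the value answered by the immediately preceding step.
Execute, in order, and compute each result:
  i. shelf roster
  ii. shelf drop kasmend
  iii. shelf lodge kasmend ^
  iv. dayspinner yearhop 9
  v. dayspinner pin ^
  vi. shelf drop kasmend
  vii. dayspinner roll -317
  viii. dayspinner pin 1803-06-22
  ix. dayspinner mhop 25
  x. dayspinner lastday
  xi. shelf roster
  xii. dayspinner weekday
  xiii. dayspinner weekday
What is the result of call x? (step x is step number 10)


Answer: 1805-07-31

Derivation:
% shelf roster
  [gesu, greflak, kasmend]
% shelf drop k=kasmend
  jocrind
% shelf lodge k=kasmend v=^
  nil
% dayspinner yearhop n=9
  1749-07-12
% dayspinner pin d=^
  1749-07-12
% shelf drop k=kasmend
  jocrind
% dayspinner roll n=-317
  1748-08-29
% dayspinner pin d=1803-06-22
  1803-06-22
% dayspinner mhop n=25
  1805-07-22
% dayspinner lastday
  1805-07-31
% shelf roster
  [gesu, greflak]
% dayspinner weekday
  Wednesday
% dayspinner weekday
  Wednesday


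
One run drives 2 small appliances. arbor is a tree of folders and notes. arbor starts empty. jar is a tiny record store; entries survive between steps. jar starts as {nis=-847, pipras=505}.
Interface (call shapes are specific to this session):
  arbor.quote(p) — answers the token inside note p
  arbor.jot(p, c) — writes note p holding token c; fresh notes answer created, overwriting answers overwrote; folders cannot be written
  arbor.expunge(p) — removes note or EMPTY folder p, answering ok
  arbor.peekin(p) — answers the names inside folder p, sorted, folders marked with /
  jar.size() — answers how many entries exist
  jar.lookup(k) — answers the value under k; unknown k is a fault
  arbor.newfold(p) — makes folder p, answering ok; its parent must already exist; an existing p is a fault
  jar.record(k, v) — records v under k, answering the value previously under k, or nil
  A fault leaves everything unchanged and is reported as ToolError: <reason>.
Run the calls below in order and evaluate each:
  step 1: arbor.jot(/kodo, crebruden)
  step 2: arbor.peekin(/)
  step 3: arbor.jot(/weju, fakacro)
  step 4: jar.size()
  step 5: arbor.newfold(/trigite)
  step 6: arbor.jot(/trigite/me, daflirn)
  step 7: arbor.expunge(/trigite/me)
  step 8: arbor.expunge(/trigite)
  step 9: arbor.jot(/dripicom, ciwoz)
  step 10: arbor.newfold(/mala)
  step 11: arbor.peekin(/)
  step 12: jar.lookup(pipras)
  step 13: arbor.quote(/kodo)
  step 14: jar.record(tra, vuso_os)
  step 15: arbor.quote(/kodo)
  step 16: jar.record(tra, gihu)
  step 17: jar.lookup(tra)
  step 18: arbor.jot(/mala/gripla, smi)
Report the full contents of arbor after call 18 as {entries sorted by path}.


Answer: {dripicom=ciwoz, kodo=crebruden, mala/, mala/gripla=smi, weju=fakacro}

Derivation:
$ jot p=/kodo c=crebruden
= created
$ peekin p=/
= [kodo]
$ jot p=/weju c=fakacro
= created
$ size
= 2
$ newfold p=/trigite
= ok
$ jot p=/trigite/me c=daflirn
= created
$ expunge p=/trigite/me
= ok
$ expunge p=/trigite
= ok
$ jot p=/dripicom c=ciwoz
= created
$ newfold p=/mala
= ok
$ peekin p=/
= [dripicom, kodo, mala/, weju]
$ lookup k=pipras
= 505
$ quote p=/kodo
= crebruden
$ record k=tra v=vuso_os
= nil
$ quote p=/kodo
= crebruden
$ record k=tra v=gihu
= vuso_os
$ lookup k=tra
= gihu
$ jot p=/mala/gripla c=smi
= created


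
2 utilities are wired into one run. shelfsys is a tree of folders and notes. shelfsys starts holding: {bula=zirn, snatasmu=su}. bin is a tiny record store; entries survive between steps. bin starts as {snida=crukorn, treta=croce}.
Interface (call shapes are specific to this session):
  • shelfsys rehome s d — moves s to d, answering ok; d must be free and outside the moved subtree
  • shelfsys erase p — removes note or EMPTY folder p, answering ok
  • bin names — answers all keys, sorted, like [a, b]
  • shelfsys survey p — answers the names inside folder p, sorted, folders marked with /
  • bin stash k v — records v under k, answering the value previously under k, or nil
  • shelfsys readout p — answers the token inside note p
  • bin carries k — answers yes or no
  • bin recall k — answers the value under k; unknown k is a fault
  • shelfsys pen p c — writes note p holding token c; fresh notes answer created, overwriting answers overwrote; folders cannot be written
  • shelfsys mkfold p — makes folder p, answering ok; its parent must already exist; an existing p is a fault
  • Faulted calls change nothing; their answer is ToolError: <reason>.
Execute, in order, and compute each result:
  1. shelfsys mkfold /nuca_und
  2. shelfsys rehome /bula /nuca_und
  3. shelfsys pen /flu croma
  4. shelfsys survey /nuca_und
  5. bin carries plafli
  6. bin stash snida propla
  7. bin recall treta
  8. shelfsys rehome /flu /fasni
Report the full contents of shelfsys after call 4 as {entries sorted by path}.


·→ shelfsys mkfold(p→/nuca_und)
·← ok
·→ shelfsys rehome(s→/bula, d→/nuca_und)
·← ToolError: exists
·→ shelfsys pen(p→/flu, c→croma)
·← created
·→ shelfsys survey(p→/nuca_und)
·← []
·→ bin carries(k→plafli)
·← no
·→ bin stash(k→snida, v→propla)
·← crukorn
·→ bin recall(k→treta)
·← croce
·→ shelfsys rehome(s→/flu, d→/fasni)
·← ok

Answer: {bula=zirn, flu=croma, nuca_und/, snatasmu=su}


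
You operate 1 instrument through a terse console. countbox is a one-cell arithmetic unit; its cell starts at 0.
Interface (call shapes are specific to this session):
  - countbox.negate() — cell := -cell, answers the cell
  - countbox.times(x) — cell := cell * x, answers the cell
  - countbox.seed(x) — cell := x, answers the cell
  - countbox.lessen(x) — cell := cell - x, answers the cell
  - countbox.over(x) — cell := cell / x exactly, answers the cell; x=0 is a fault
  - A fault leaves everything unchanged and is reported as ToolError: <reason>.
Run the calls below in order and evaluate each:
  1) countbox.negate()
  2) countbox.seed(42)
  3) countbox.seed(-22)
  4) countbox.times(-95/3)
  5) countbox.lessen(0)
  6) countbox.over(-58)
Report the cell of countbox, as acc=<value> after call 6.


==> countbox.negate()
<== 0
==> countbox.seed(x: 42)
<== 42
==> countbox.seed(x: -22)
<== -22
==> countbox.times(x: -95/3)
<== 2090/3
==> countbox.lessen(x: 0)
<== 2090/3
==> countbox.over(x: -58)
<== -1045/87

Answer: acc=-1045/87


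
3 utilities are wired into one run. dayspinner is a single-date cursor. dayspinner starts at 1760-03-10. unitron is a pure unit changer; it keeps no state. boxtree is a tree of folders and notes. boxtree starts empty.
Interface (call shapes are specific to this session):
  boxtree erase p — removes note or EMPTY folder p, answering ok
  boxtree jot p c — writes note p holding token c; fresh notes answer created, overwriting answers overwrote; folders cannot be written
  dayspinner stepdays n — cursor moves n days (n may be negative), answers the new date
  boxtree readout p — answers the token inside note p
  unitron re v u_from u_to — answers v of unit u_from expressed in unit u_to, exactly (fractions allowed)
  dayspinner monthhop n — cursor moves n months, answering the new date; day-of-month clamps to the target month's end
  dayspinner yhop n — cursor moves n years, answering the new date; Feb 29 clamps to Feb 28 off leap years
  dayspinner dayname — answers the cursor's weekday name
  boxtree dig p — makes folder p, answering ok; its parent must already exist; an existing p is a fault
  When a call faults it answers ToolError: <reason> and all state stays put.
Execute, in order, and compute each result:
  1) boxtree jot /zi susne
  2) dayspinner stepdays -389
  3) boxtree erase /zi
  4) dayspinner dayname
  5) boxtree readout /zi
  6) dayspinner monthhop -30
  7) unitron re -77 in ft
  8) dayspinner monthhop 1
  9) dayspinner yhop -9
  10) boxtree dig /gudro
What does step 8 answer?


>>> boxtree jot p='/zi' c='susne'
  created
>>> dayspinner stepdays n='-389'
  1759-02-15
>>> boxtree erase p='/zi'
  ok
>>> dayspinner dayname
  Thursday
>>> boxtree readout p='/zi'
  ToolError: not found
>>> dayspinner monthhop n='-30'
  1756-08-15
>>> unitron re v='-77' u_from='in' u_to='ft'
  -77/12
>>> dayspinner monthhop n='1'
  1756-09-15
>>> dayspinner yhop n='-9'
  1747-09-15
>>> boxtree dig p='/gudro'
  ok

Answer: 1756-09-15


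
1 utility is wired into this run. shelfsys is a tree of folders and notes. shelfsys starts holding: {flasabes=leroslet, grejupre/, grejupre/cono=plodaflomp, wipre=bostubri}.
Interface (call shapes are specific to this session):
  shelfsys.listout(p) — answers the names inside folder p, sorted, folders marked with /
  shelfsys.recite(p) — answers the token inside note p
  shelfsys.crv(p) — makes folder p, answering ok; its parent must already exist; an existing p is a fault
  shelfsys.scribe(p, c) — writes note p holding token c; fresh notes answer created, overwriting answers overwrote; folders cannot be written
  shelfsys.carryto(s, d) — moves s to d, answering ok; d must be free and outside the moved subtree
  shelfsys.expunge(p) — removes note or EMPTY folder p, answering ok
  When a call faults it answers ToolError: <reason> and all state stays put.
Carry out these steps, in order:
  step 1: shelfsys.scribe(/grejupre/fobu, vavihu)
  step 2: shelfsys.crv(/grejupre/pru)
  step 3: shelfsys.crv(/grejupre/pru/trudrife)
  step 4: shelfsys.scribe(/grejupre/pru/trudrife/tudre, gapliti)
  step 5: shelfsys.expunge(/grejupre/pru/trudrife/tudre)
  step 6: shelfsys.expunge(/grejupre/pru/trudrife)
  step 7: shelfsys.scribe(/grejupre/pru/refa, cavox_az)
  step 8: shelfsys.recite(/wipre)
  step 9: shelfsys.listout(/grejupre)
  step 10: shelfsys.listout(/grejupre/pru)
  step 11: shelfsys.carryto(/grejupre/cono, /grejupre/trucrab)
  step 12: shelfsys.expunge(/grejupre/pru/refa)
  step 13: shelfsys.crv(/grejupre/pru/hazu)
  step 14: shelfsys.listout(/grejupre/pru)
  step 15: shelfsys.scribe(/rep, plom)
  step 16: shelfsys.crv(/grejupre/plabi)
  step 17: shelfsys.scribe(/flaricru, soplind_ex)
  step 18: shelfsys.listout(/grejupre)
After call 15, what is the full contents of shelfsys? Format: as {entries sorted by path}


Answer: {flasabes=leroslet, grejupre/, grejupre/fobu=vavihu, grejupre/pru/, grejupre/pru/hazu/, grejupre/trucrab=plodaflomp, rep=plom, wipre=bostubri}

Derivation:
Act: shelfsys.scribe[/grejupre/fobu; vavihu]
Obs: created
Act: shelfsys.crv[/grejupre/pru]
Obs: ok
Act: shelfsys.crv[/grejupre/pru/trudrife]
Obs: ok
Act: shelfsys.scribe[/grejupre/pru/trudrife/tudre; gapliti]
Obs: created
Act: shelfsys.expunge[/grejupre/pru/trudrife/tudre]
Obs: ok
Act: shelfsys.expunge[/grejupre/pru/trudrife]
Obs: ok
Act: shelfsys.scribe[/grejupre/pru/refa; cavox_az]
Obs: created
Act: shelfsys.recite[/wipre]
Obs: bostubri
Act: shelfsys.listout[/grejupre]
Obs: [cono, fobu, pru/]
Act: shelfsys.listout[/grejupre/pru]
Obs: [refa]
Act: shelfsys.carryto[/grejupre/cono; /grejupre/trucrab]
Obs: ok
Act: shelfsys.expunge[/grejupre/pru/refa]
Obs: ok
Act: shelfsys.crv[/grejupre/pru/hazu]
Obs: ok
Act: shelfsys.listout[/grejupre/pru]
Obs: [hazu/]
Act: shelfsys.scribe[/rep; plom]
Obs: created
Act: shelfsys.crv[/grejupre/plabi]
Obs: ok
Act: shelfsys.scribe[/flaricru; soplind_ex]
Obs: created
Act: shelfsys.listout[/grejupre]
Obs: [fobu, plabi/, pru/, trucrab]
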